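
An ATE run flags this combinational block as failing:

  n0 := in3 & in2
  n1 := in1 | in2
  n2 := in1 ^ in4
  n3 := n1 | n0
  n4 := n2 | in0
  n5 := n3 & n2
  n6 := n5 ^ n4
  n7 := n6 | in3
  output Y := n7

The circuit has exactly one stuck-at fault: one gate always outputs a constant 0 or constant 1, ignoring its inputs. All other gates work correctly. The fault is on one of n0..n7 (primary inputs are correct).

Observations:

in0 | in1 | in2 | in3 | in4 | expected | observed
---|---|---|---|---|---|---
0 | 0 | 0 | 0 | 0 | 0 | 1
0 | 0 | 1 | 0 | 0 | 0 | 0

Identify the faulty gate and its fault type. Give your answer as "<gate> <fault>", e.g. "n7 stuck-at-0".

Fault-free values for test 1 (in0=0, in1=0, in2=0, in3=0, in4=0): n0=0, n1=0, n2=0, n3=0, n4=0, n5=0, n6=0, n7=0, giving Y=0. Observed 1.
Test 1: faults giving observed 1 are {n2 stuck-at-1, n4 stuck-at-1, n5 stuck-at-1, n6 stuck-at-1, n7 stuck-at-1}.
Test 2 (in0=0, in1=0, in2=1, in3=0, in4=0): fault-free n0=0, n1=1, n2=0, n3=1, n4=0, n5=0, n6=0, n7=0 → 0; observed 0. Eliminates n4 stuck-at-1, n5 stuck-at-1, n6 stuck-at-1, n7 stuck-at-1.
Only n2 stuck-at-1 is consistent with every test.

n2 stuck-at-1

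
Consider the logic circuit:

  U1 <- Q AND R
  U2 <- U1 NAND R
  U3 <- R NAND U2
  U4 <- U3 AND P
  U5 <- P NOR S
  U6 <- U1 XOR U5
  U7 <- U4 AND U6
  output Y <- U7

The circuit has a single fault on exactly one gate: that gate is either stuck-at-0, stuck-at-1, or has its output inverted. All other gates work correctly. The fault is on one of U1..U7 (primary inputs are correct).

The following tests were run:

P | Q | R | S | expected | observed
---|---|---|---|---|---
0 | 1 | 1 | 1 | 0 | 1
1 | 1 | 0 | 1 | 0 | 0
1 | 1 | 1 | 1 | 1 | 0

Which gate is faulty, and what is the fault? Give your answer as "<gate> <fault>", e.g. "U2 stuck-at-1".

U4 inverted output

Fault-free values for test 1 (P=0, Q=1, R=1, S=1): U1=1, U2=0, U3=1, U4=0, U5=0, U6=1, U7=0, giving Y=0. Observed 1.
Test 1: faults giving observed 1 are {U4 stuck-at-1, U4 inverted output, U7 stuck-at-1, U7 inverted output}.
Test 2 (P=1, Q=1, R=0, S=1): fault-free U1=0, U2=1, U3=1, U4=1, U5=0, U6=0, U7=0 → 0; observed 0. Eliminates U7 stuck-at-1, U7 inverted output.
Test 3 (P=1, Q=1, R=1, S=1): fault-free U1=1, U2=0, U3=1, U4=1, U5=0, U6=1, U7=1 → 1; observed 0. Eliminates U4 stuck-at-1.
Only U4 inverted output is consistent with every test.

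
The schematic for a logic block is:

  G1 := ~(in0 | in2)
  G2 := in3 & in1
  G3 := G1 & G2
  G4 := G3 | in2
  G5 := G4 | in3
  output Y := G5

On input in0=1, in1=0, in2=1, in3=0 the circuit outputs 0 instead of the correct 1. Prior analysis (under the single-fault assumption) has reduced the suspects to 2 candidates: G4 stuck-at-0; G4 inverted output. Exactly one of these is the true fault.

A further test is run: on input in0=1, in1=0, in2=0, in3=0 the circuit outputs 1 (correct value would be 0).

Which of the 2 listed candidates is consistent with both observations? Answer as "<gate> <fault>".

G4 inverted output

Evaluate each candidate on input in0=1, in1=0, in2=0, in3=0:
  G4 stuck-at-0: G1=0, G2=0, G3=0, G4=0 [stuck-at-0], G5=0 → 0 — eliminated
  G4 inverted output: G1=0, G2=0, G3=0, G4=1 [inverted output], G5=1 → 1 — matches
Only G4 inverted output reproduces the observed 1.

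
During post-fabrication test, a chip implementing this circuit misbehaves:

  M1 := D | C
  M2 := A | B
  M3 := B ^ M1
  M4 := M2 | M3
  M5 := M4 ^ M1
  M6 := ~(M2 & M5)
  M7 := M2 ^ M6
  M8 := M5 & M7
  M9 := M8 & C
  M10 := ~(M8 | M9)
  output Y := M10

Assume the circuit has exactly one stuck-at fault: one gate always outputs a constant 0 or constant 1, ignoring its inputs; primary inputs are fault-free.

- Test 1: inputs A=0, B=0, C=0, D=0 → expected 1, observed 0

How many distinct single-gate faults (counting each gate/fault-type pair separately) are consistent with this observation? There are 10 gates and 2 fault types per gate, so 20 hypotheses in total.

7

Fault-free: M1=0, M2=0, M3=0, M4=0, M5=0, M6=1, M7=1, M8=0, M9=0, M10=1 → 1. Observed 0.
  M1: none of the 2 fault types match ✗
  M2: stuck-at-1 ✓; others ✗
  M3: stuck-at-1 ✓; others ✗
  M4: stuck-at-1 ✓; others ✗
  M5: stuck-at-1 ✓; others ✗
  M6: none of the 2 fault types match ✗
  M7: none of the 2 fault types match ✗
  M8: stuck-at-1 ✓; others ✗
  M9: stuck-at-1 ✓; others ✗
  M10: stuck-at-0 ✓; others ✗
Consistent faults: {M2 stuck-at-1, M3 stuck-at-1, M4 stuck-at-1, M5 stuck-at-1, M8 stuck-at-1, M9 stuck-at-1, M10 stuck-at-0} — 7 in all.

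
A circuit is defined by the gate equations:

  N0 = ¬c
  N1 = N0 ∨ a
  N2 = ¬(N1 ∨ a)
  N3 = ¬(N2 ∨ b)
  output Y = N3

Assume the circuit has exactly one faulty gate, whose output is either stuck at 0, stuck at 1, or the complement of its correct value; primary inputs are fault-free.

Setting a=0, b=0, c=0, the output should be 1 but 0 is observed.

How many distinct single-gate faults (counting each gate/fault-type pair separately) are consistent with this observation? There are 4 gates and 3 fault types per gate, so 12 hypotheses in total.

Fault-free: N0=1, N1=1, N2=0, N3=1 → 1. Observed 0.
  N0 stuck-at-0: output 0 ✓
  N0 stuck-at-1: output 1 ✗
  N0 inverted output: output 0 ✓
  N1 stuck-at-0: output 0 ✓
  N1 stuck-at-1: output 1 ✗
  N1 inverted output: output 0 ✓
  N2 stuck-at-0: output 1 ✗
  N2 stuck-at-1: output 0 ✓
  N2 inverted output: output 0 ✓
  N3 stuck-at-0: output 0 ✓
  N3 stuck-at-1: output 1 ✗
  N3 inverted output: output 0 ✓
Consistent faults: {N0 stuck-at-0, N0 inverted output, N1 stuck-at-0, N1 inverted output, N2 stuck-at-1, N2 inverted output, N3 stuck-at-0, N3 inverted output} — 8 in all.

8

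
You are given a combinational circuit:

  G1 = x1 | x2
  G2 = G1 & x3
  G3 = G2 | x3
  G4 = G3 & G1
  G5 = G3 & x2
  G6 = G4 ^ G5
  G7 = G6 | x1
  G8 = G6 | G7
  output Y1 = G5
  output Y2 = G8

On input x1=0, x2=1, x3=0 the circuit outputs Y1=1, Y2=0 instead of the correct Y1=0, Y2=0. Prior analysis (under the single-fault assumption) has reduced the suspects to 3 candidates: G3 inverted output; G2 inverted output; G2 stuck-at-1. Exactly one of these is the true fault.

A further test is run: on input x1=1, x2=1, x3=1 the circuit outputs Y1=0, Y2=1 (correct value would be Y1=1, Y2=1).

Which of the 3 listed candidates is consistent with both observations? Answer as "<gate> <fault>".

Evaluate each candidate on input x1=1, x2=1, x3=1:
  G3 inverted output: G1=1, G2=1, G3=0 [inverted output], G4=0, G5=0, G6=0, G7=1, G8=1 → Y1=0, Y2=1 — matches
  G2 inverted output: G1=1, G2=0 [inverted output], G3=1, G4=1, G5=1, G6=0, G7=1, G8=1 → Y1=1, Y2=1 — eliminated
  G2 stuck-at-1: G1=1, G2=1 [stuck-at-1], G3=1, G4=1, G5=1, G6=0, G7=1, G8=1 → Y1=1, Y2=1 — eliminated
Only G3 inverted output reproduces the observed Y1=0, Y2=1.

G3 inverted output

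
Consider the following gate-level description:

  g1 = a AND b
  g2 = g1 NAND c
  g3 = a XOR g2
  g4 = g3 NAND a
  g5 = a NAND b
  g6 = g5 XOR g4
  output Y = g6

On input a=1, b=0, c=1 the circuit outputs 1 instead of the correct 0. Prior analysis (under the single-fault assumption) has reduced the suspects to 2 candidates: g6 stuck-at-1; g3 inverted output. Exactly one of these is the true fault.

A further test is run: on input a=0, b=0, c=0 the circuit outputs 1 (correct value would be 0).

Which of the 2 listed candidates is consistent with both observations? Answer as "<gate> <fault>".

Evaluate each candidate on input a=0, b=0, c=0:
  g6 stuck-at-1: g1=0, g2=1, g3=1, g4=1, g5=1, g6=1 [stuck-at-1] → 1 — matches
  g3 inverted output: g1=0, g2=1, g3=0 [inverted output], g4=1, g5=1, g6=0 → 0 — eliminated
Only g6 stuck-at-1 reproduces the observed 1.

g6 stuck-at-1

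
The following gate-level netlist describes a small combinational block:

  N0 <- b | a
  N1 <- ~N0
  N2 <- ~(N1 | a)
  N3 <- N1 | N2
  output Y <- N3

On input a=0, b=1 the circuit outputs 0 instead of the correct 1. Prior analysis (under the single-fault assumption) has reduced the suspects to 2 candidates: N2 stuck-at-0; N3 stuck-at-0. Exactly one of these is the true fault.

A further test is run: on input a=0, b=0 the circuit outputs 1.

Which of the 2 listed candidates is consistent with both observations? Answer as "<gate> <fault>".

Evaluate each candidate on input a=0, b=0:
  N2 stuck-at-0: N0=0, N1=1, N2=0 [stuck-at-0], N3=1 → 1 — matches
  N3 stuck-at-0: N0=0, N1=1, N2=0, N3=0 [stuck-at-0] → 0 — eliminated
Only N2 stuck-at-0 reproduces the observed 1.

N2 stuck-at-0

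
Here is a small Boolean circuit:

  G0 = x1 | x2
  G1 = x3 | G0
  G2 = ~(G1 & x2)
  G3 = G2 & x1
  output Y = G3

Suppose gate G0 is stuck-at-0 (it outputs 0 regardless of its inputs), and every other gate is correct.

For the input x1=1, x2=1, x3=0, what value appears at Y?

Propagate with G0 forced: G0=0 [stuck-at-0], G1=0, G2=1, G3=1.
So Y = 1. (Without the fault it would be 0.)

1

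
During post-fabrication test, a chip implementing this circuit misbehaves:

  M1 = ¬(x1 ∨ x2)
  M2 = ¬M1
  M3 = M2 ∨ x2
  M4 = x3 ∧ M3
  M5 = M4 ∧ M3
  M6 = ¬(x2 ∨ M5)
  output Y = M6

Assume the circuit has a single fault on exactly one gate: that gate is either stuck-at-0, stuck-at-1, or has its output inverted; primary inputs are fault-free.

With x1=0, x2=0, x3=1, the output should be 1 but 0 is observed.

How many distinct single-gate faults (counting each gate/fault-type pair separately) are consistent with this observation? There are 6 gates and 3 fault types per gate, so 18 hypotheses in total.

10

Fault-free: M1=1, M2=0, M3=0, M4=0, M5=0, M6=1 → 1. Observed 0.
  M1: stuck-at-0, inverted output ✓; others ✗
  M2: stuck-at-1, inverted output ✓; others ✗
  M3: stuck-at-1, inverted output ✓; others ✗
  M4: none of the 3 fault types match ✗
  M5: stuck-at-1, inverted output ✓; others ✗
  M6: stuck-at-0, inverted output ✓; others ✗
Consistent faults: {M1 stuck-at-0, M1 inverted output, M2 stuck-at-1, M2 inverted output, M3 stuck-at-1, M3 inverted output, M5 stuck-at-1, M5 inverted output, M6 stuck-at-0, M6 inverted output} — 10 in all.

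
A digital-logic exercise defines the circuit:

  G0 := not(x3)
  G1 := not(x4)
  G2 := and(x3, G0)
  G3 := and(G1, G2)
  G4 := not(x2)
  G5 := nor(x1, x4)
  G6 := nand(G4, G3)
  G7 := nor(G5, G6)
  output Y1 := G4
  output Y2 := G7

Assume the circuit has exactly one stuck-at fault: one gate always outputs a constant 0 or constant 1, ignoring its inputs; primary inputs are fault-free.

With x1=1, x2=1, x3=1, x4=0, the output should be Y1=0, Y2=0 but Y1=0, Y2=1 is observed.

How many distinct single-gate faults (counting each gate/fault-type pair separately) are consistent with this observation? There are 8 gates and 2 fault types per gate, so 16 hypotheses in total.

2

Fault-free: G0=0, G1=1, G2=0, G3=0, G4=0, G5=0, G6=1, G7=0 → Y1=0, Y2=0. Observed Y1=0, Y2=1.
  G0: none of the 2 fault types match ✗
  G1: none of the 2 fault types match ✗
  G2: none of the 2 fault types match ✗
  G3: none of the 2 fault types match ✗
  G4: none of the 2 fault types match ✗
  G5: none of the 2 fault types match ✗
  G6: stuck-at-0 ✓; others ✗
  G7: stuck-at-1 ✓; others ✗
Consistent faults: {G6 stuck-at-0, G7 stuck-at-1} — 2 in all.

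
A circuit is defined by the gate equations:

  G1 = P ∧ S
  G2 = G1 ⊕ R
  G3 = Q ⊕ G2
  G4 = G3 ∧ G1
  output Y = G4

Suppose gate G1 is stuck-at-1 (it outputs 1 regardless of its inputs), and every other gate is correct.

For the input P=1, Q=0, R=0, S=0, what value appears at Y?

Propagate with G1 forced: G1=1 [stuck-at-1], G2=1, G3=1, G4=1.
So Y = 1. (Without the fault it would be 0.)

1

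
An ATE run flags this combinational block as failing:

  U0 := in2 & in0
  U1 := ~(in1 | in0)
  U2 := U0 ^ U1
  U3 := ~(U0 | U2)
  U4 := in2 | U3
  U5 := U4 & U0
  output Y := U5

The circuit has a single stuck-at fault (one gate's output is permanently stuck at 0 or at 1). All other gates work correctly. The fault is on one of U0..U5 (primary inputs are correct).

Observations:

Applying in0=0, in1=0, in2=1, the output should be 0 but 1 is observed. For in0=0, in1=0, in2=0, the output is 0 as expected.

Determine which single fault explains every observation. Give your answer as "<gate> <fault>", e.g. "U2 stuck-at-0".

U0 stuck-at-1

Fault-free values for test 1 (in0=0, in1=0, in2=1): U0=0, U1=1, U2=1, U3=0, U4=1, U5=0, giving Y=0. Observed 1.
Test 1: faults giving observed 1 are {U0 stuck-at-1, U5 stuck-at-1}.
Test 2 (in0=0, in1=0, in2=0): fault-free U0=0, U1=1, U2=1, U3=0, U4=0, U5=0 → 0; observed 0. Eliminates U5 stuck-at-1.
Only U0 stuck-at-1 is consistent with every test.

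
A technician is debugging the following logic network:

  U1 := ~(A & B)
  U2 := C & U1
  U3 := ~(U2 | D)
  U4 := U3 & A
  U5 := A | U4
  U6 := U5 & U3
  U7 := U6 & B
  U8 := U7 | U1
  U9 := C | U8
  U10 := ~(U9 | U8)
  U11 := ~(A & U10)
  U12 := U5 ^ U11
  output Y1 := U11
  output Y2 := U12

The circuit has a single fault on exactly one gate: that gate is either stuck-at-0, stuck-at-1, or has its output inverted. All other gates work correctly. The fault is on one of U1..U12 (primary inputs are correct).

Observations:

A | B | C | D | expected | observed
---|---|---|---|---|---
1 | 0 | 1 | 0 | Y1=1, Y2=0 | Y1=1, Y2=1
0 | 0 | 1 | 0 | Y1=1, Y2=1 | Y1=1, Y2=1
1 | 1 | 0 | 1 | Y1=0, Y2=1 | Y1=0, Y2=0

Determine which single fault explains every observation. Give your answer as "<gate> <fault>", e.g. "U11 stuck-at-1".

Fault-free values for test 1 (A=1, B=0, C=1, D=0): U1=1, U2=1, U3=0, U4=0, U5=1, U6=0, U7=0, U8=1, U9=1, U10=0, U11=1, U12=0, giving Y1=1, Y2=0. Observed Y1=1, Y2=1.
Test 1: faults giving observed Y1=1, Y2=1 are {U5 stuck-at-0, U5 inverted output, U12 stuck-at-1, U12 inverted output}.
Test 2 (A=0, B=0, C=1, D=0): fault-free U1=1, U2=1, U3=0, U4=0, U5=0, U6=0, U7=0, U8=1, U9=1, U10=0, U11=1, U12=1 → Y1=1, Y2=1; observed Y1=1, Y2=1. Eliminates U5 inverted output, U12 inverted output.
Test 3 (A=1, B=1, C=0, D=1): fault-free U1=0, U2=0, U3=0, U4=0, U5=1, U6=0, U7=0, U8=0, U9=0, U10=1, U11=0, U12=1 → Y1=0, Y2=1; observed Y1=0, Y2=0. Eliminates U12 stuck-at-1.
Only U5 stuck-at-0 is consistent with every test.

U5 stuck-at-0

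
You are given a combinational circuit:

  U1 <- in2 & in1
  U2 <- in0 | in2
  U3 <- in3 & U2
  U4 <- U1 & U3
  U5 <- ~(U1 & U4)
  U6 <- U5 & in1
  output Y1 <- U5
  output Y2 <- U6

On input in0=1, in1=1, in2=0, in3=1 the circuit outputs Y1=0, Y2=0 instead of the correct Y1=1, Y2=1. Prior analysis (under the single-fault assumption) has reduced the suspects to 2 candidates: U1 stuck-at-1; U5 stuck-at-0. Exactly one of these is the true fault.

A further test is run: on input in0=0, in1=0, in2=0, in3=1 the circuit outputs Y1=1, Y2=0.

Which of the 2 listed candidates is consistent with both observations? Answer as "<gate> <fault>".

Evaluate each candidate on input in0=0, in1=0, in2=0, in3=1:
  U1 stuck-at-1: U1=1 [stuck-at-1], U2=0, U3=0, U4=0, U5=1, U6=0 → Y1=1, Y2=0 — matches
  U5 stuck-at-0: U1=0, U2=0, U3=0, U4=0, U5=0 [stuck-at-0], U6=0 → Y1=0, Y2=0 — eliminated
Only U1 stuck-at-1 reproduces the observed Y1=1, Y2=0.

U1 stuck-at-1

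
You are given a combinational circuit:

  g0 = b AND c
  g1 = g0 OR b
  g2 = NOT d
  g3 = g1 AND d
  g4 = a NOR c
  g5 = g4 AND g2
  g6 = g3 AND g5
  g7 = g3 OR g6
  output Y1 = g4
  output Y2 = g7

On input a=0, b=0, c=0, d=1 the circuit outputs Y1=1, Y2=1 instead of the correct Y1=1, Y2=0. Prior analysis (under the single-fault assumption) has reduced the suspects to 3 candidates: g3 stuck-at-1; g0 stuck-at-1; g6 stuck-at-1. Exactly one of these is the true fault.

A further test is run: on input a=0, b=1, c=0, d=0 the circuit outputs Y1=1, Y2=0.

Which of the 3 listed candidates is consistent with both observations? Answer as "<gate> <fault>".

Evaluate each candidate on input a=0, b=1, c=0, d=0:
  g3 stuck-at-1: g0=0, g1=1, g2=1, g3=1 [stuck-at-1], g4=1, g5=1, g6=1, g7=1 → Y1=1, Y2=1 — eliminated
  g0 stuck-at-1: g0=1 [stuck-at-1], g1=1, g2=1, g3=0, g4=1, g5=1, g6=0, g7=0 → Y1=1, Y2=0 — matches
  g6 stuck-at-1: g0=0, g1=1, g2=1, g3=0, g4=1, g5=1, g6=1 [stuck-at-1], g7=1 → Y1=1, Y2=1 — eliminated
Only g0 stuck-at-1 reproduces the observed Y1=1, Y2=0.

g0 stuck-at-1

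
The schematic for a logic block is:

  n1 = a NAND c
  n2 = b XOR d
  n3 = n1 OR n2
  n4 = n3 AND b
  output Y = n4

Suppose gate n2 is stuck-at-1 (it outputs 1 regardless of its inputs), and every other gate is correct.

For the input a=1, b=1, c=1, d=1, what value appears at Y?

1

Propagate with n2 forced: n1=0, n2=1 [stuck-at-1], n3=1, n4=1.
So Y = 1. (Without the fault it would be 0.)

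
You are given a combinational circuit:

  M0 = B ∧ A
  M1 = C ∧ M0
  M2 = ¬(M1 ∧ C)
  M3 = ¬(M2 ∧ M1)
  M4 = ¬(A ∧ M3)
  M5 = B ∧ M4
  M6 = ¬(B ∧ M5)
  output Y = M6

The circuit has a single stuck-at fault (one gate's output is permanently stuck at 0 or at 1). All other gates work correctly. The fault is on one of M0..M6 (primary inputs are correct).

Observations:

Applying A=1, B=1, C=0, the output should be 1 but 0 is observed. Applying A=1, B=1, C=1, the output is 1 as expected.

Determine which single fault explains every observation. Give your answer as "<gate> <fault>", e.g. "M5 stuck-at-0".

M1 stuck-at-1

Fault-free values for test 1 (A=1, B=1, C=0): M0=1, M1=0, M2=1, M3=1, M4=0, M5=0, M6=1, giving Y=1. Observed 0.
Test 1: faults giving observed 0 are {M1 stuck-at-1, M3 stuck-at-0, M4 stuck-at-1, M5 stuck-at-1, M6 stuck-at-0}.
Test 2 (A=1, B=1, C=1): fault-free M0=1, M1=1, M2=0, M3=1, M4=0, M5=0, M6=1 → 1; observed 1. Eliminates M3 stuck-at-0, M4 stuck-at-1, M5 stuck-at-1, M6 stuck-at-0.
Only M1 stuck-at-1 is consistent with every test.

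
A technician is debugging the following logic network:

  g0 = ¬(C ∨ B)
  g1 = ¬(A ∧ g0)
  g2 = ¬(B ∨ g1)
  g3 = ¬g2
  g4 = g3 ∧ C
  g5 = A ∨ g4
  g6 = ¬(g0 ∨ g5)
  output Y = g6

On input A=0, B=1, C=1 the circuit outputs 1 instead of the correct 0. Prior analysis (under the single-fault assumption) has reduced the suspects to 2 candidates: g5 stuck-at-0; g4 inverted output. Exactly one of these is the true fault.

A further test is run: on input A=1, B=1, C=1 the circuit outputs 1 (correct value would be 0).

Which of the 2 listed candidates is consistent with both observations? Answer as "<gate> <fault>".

Evaluate each candidate on input A=1, B=1, C=1:
  g5 stuck-at-0: g0=0, g1=1, g2=0, g3=1, g4=1, g5=0 [stuck-at-0], g6=1 → 1 — matches
  g4 inverted output: g0=0, g1=1, g2=0, g3=1, g4=0 [inverted output], g5=1, g6=0 → 0 — eliminated
Only g5 stuck-at-0 reproduces the observed 1.

g5 stuck-at-0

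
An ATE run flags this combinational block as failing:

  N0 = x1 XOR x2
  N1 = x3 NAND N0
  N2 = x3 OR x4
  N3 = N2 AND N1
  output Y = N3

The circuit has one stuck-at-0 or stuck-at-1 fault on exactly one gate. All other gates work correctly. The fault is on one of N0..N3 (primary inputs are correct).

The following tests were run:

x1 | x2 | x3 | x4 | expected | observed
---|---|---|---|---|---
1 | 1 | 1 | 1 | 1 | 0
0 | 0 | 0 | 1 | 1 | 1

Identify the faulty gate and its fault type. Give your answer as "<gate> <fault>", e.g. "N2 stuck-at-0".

N0 stuck-at-1

Fault-free values for test 1 (x1=1, x2=1, x3=1, x4=1): N0=0, N1=1, N2=1, N3=1, giving Y=1. Observed 0.
Test 1: faults giving observed 0 are {N0 stuck-at-1, N1 stuck-at-0, N2 stuck-at-0, N3 stuck-at-0}.
Test 2 (x1=0, x2=0, x3=0, x4=1): fault-free N0=0, N1=1, N2=1, N3=1 → 1; observed 1. Eliminates N1 stuck-at-0, N2 stuck-at-0, N3 stuck-at-0.
Only N0 stuck-at-1 is consistent with every test.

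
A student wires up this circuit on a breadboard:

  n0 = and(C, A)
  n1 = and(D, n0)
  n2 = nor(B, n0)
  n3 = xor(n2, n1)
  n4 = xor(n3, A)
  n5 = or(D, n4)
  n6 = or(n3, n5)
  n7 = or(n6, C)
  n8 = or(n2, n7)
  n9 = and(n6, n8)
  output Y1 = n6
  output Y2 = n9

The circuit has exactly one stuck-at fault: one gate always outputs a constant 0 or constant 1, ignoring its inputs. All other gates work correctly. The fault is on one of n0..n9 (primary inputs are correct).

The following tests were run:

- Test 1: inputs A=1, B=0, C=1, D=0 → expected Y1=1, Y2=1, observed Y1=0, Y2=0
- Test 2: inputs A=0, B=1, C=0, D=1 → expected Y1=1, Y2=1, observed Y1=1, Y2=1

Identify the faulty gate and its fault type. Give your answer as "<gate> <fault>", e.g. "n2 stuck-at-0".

n4 stuck-at-0

Fault-free values for test 1 (A=1, B=0, C=1, D=0): n0=1, n1=0, n2=0, n3=0, n4=1, n5=1, n6=1, n7=1, n8=1, n9=1, giving Y1=1, Y2=1. Observed Y1=0, Y2=0.
Test 1: faults giving observed Y1=0, Y2=0 are {n4 stuck-at-0, n5 stuck-at-0, n6 stuck-at-0}.
Test 2 (A=0, B=1, C=0, D=1): fault-free n0=0, n1=0, n2=0, n3=0, n4=0, n5=1, n6=1, n7=1, n8=1, n9=1 → Y1=1, Y2=1; observed Y1=1, Y2=1. Eliminates n5 stuck-at-0, n6 stuck-at-0.
Only n4 stuck-at-0 is consistent with every test.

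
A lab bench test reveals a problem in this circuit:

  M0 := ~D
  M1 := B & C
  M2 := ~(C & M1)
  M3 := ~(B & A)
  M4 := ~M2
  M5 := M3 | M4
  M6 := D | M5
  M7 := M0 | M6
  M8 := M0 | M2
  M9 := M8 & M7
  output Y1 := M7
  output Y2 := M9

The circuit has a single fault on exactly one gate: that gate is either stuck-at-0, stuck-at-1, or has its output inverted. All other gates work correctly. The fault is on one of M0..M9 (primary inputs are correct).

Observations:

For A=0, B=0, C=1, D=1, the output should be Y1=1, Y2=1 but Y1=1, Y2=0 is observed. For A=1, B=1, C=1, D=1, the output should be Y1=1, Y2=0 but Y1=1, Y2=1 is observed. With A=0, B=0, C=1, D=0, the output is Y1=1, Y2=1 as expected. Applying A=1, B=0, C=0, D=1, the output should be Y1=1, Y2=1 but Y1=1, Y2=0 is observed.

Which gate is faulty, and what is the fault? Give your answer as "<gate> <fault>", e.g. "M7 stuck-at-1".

M2 inverted output

Fault-free values for test 1 (A=0, B=0, C=1, D=1): M0=0, M1=0, M2=1, M3=1, M4=0, M5=1, M6=1, M7=1, M8=1, M9=1, giving Y1=1, Y2=1. Observed Y1=1, Y2=0.
Test 1: faults giving observed Y1=1, Y2=0 are {M1 stuck-at-1, M1 inverted output, M2 stuck-at-0, M2 inverted output, M8 stuck-at-0, M8 inverted output, M9 stuck-at-0, M9 inverted output}.
Test 2 (A=1, B=1, C=1, D=1): fault-free M0=0, M1=1, M2=0, M3=0, M4=1, M5=1, M6=1, M7=1, M8=0, M9=0 → Y1=1, Y2=0; observed Y1=1, Y2=1. Eliminates M1 stuck-at-1, M2 stuck-at-0, M8 stuck-at-0, M9 stuck-at-0.
Test 3 (A=0, B=0, C=1, D=0): fault-free M0=1, M1=0, M2=1, M3=1, M4=0, M5=1, M6=1, M7=1, M8=1, M9=1 → Y1=1, Y2=1; observed Y1=1, Y2=1. Eliminates M8 inverted output, M9 inverted output.
Test 4 (A=1, B=0, C=0, D=1): fault-free M0=0, M1=0, M2=1, M3=1, M4=0, M5=1, M6=1, M7=1, M8=1, M9=1 → Y1=1, Y2=1; observed Y1=1, Y2=0. Eliminates M1 inverted output.
Only M2 inverted output is consistent with every test.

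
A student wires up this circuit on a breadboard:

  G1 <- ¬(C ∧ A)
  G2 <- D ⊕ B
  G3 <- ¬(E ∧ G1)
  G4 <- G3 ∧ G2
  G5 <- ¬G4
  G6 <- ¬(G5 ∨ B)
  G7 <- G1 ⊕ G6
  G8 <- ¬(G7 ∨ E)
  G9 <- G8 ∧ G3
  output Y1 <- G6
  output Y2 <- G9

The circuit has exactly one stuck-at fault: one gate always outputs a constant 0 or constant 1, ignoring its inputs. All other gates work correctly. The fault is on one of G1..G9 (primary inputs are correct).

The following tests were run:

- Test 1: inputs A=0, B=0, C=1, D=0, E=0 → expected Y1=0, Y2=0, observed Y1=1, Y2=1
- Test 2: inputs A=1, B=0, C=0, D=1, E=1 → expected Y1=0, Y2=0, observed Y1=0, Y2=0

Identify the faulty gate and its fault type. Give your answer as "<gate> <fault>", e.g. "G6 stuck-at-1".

G2 stuck-at-1

Fault-free values for test 1 (A=0, B=0, C=1, D=0, E=0): G1=1, G2=0, G3=1, G4=0, G5=1, G6=0, G7=1, G8=0, G9=0, giving Y1=0, Y2=0. Observed Y1=1, Y2=1.
Test 1: faults giving observed Y1=1, Y2=1 are {G2 stuck-at-1, G4 stuck-at-1, G5 stuck-at-0, G6 stuck-at-1}.
Test 2 (A=1, B=0, C=0, D=1, E=1): fault-free G1=1, G2=1, G3=0, G4=0, G5=1, G6=0, G7=1, G8=0, G9=0 → Y1=0, Y2=0; observed Y1=0, Y2=0. Eliminates G4 stuck-at-1, G5 stuck-at-0, G6 stuck-at-1.
Only G2 stuck-at-1 is consistent with every test.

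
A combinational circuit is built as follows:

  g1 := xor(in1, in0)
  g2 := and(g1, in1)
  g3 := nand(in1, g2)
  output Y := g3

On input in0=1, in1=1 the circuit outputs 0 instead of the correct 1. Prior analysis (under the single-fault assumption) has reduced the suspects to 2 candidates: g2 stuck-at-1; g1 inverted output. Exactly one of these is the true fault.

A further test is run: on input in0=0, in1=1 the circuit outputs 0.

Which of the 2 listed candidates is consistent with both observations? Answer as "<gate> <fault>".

Evaluate each candidate on input in0=0, in1=1:
  g2 stuck-at-1: g1=1, g2=1 [stuck-at-1], g3=0 → 0 — matches
  g1 inverted output: g1=0 [inverted output], g2=0, g3=1 → 1 — eliminated
Only g2 stuck-at-1 reproduces the observed 0.

g2 stuck-at-1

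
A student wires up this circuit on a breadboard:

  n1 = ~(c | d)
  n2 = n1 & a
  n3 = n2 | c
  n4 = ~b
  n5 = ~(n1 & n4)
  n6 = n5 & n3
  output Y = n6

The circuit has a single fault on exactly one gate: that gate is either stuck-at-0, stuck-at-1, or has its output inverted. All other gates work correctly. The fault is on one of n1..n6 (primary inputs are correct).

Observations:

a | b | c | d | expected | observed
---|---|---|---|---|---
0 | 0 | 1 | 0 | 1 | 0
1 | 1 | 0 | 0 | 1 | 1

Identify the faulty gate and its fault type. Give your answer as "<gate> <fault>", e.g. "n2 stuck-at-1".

Fault-free values for test 1 (a=0, b=0, c=1, d=0): n1=0, n2=0, n3=1, n4=1, n5=1, n6=1, giving Y=1. Observed 0.
Test 1: faults giving observed 0 are {n1 stuck-at-1, n1 inverted output, n3 stuck-at-0, n3 inverted output, n5 stuck-at-0, n5 inverted output, n6 stuck-at-0, n6 inverted output}.
Test 2 (a=1, b=1, c=0, d=0): fault-free n1=1, n2=1, n3=1, n4=0, n5=1, n6=1 → 1; observed 1. Eliminates n1 inverted output, n3 stuck-at-0, n3 inverted output, n5 stuck-at-0, n5 inverted output, n6 stuck-at-0, n6 inverted output.
Only n1 stuck-at-1 is consistent with every test.

n1 stuck-at-1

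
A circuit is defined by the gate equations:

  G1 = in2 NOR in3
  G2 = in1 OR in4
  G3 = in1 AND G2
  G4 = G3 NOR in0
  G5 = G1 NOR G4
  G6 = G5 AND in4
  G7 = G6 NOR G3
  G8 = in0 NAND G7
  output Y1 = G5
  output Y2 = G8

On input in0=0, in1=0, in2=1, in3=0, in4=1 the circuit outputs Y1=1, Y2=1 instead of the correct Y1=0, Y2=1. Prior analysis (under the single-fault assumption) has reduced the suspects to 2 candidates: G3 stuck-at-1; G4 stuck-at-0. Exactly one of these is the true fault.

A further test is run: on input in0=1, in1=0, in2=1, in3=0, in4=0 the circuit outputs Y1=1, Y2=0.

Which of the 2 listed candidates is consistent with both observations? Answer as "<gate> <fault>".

Evaluate each candidate on input in0=1, in1=0, in2=1, in3=0, in4=0:
  G3 stuck-at-1: G1=0, G2=0, G3=1 [stuck-at-1], G4=0, G5=1, G6=0, G7=0, G8=1 → Y1=1, Y2=1 — eliminated
  G4 stuck-at-0: G1=0, G2=0, G3=0, G4=0 [stuck-at-0], G5=1, G6=0, G7=1, G8=0 → Y1=1, Y2=0 — matches
Only G4 stuck-at-0 reproduces the observed Y1=1, Y2=0.

G4 stuck-at-0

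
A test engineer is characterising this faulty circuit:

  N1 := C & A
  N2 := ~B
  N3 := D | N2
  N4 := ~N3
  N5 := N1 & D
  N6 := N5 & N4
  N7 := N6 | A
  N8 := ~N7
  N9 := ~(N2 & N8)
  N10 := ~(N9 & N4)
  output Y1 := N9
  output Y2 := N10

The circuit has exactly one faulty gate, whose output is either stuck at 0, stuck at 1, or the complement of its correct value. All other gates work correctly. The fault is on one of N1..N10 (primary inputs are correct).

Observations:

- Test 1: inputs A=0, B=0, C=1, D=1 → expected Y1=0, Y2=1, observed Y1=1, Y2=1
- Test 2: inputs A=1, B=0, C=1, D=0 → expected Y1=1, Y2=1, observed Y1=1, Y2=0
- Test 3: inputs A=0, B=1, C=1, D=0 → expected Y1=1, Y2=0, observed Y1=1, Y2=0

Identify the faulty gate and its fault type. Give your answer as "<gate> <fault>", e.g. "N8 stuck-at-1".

N2 stuck-at-0

Fault-free values for test 1 (A=0, B=0, C=1, D=1): N1=0, N2=1, N3=1, N4=0, N5=0, N6=0, N7=0, N8=1, N9=0, N10=1, giving Y1=0, Y2=1. Observed Y1=1, Y2=1.
Test 1: faults giving observed Y1=1, Y2=1 are {N2 stuck-at-0, N2 inverted output, N6 stuck-at-1, N6 inverted output, N7 stuck-at-1, N7 inverted output, N8 stuck-at-0, N8 inverted output, N9 stuck-at-1, N9 inverted output}.
Test 2 (A=1, B=0, C=1, D=0): fault-free N1=1, N2=1, N3=1, N4=0, N5=0, N6=0, N7=1, N8=0, N9=1, N10=1 → Y1=1, Y2=1; observed Y1=1, Y2=0. Eliminates N6 stuck-at-1, N6 inverted output, N7 stuck-at-1, N7 inverted output, N8 stuck-at-0, N8 inverted output, N9 stuck-at-1, N9 inverted output.
Test 3 (A=0, B=1, C=1, D=0): fault-free N1=0, N2=0, N3=0, N4=1, N5=0, N6=0, N7=0, N8=1, N9=1, N10=0 → Y1=1, Y2=0; observed Y1=1, Y2=0. Eliminates N2 inverted output.
Only N2 stuck-at-0 is consistent with every test.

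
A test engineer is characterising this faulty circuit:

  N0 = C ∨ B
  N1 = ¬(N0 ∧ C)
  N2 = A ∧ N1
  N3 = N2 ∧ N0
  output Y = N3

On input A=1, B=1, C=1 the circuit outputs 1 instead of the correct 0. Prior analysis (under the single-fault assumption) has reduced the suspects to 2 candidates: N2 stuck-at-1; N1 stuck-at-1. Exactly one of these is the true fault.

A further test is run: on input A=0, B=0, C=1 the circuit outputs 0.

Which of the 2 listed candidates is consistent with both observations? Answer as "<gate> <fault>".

Evaluate each candidate on input A=0, B=0, C=1:
  N2 stuck-at-1: N0=1, N1=0, N2=1 [stuck-at-1], N3=1 → 1 — eliminated
  N1 stuck-at-1: N0=1, N1=1 [stuck-at-1], N2=0, N3=0 → 0 — matches
Only N1 stuck-at-1 reproduces the observed 0.

N1 stuck-at-1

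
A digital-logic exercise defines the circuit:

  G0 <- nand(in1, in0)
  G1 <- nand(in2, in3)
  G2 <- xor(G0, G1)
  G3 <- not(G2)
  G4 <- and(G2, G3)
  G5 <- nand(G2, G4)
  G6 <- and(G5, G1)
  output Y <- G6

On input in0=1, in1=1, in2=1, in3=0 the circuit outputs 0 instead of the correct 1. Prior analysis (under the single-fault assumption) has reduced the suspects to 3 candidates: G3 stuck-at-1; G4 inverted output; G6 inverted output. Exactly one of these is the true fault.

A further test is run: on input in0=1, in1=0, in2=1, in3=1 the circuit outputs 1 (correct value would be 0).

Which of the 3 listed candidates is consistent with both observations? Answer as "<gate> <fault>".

Evaluate each candidate on input in0=1, in1=0, in2=1, in3=1:
  G3 stuck-at-1: G0=1, G1=0, G2=1, G3=1 [stuck-at-1], G4=1, G5=0, G6=0 → 0 — eliminated
  G4 inverted output: G0=1, G1=0, G2=1, G3=0, G4=1 [inverted output], G5=0, G6=0 → 0 — eliminated
  G6 inverted output: G0=1, G1=0, G2=1, G3=0, G4=0, G5=1, G6=1 [inverted output] → 1 — matches
Only G6 inverted output reproduces the observed 1.

G6 inverted output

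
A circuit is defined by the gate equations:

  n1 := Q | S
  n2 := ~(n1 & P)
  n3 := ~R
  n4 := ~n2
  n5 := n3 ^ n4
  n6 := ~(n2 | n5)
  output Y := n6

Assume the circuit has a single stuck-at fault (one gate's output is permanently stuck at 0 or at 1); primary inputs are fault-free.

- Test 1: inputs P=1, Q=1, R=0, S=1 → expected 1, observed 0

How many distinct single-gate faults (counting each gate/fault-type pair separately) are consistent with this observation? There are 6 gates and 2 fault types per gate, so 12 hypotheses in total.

Fault-free: n1=1, n2=0, n3=1, n4=1, n5=0, n6=1 → 1. Observed 0.
  n1 stuck-at-0: output 0 ✓
  n1 stuck-at-1: output 1 ✗
  n2 stuck-at-0: output 1 ✗
  n2 stuck-at-1: output 0 ✓
  n3 stuck-at-0: output 0 ✓
  n3 stuck-at-1: output 1 ✗
  n4 stuck-at-0: output 0 ✓
  n4 stuck-at-1: output 1 ✗
  n5 stuck-at-0: output 1 ✗
  n5 stuck-at-1: output 0 ✓
  n6 stuck-at-0: output 0 ✓
  n6 stuck-at-1: output 1 ✗
Consistent faults: {n1 stuck-at-0, n2 stuck-at-1, n3 stuck-at-0, n4 stuck-at-0, n5 stuck-at-1, n6 stuck-at-0} — 6 in all.

6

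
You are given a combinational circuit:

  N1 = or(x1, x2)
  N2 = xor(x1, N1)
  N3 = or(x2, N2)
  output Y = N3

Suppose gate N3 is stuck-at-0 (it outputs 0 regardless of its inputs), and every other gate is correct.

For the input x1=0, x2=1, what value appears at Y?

0

Propagate with N3 forced: N1=1, N2=1, N3=0 [stuck-at-0].
So Y = 0. (Without the fault it would be 1.)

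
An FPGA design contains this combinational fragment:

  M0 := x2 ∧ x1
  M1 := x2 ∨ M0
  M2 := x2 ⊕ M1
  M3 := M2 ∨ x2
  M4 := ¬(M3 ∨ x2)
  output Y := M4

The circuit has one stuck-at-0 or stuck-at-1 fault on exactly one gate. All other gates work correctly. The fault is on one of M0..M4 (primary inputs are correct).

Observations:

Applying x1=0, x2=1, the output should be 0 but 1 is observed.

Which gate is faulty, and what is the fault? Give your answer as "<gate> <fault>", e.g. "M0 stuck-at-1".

M4 stuck-at-1

Fault-free values for test 1 (x1=0, x2=1): M0=0, M1=1, M2=0, M3=1, M4=0, giving Y=0. Observed 1.
Test 1: faults giving observed 1 are {M4 stuck-at-1}.
Only M4 stuck-at-1 is consistent with every test.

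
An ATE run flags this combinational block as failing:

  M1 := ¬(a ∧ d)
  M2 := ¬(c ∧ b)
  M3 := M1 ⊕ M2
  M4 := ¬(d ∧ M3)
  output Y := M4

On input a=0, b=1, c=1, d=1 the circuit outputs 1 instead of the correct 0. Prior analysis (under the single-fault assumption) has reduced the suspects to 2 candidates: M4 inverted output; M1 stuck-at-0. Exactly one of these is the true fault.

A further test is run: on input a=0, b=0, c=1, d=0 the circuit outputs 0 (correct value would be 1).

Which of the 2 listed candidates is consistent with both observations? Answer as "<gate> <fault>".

M4 inverted output

Evaluate each candidate on input a=0, b=0, c=1, d=0:
  M4 inverted output: M1=1, M2=1, M3=0, M4=0 [inverted output] → 0 — matches
  M1 stuck-at-0: M1=0 [stuck-at-0], M2=1, M3=1, M4=1 → 1 — eliminated
Only M4 inverted output reproduces the observed 0.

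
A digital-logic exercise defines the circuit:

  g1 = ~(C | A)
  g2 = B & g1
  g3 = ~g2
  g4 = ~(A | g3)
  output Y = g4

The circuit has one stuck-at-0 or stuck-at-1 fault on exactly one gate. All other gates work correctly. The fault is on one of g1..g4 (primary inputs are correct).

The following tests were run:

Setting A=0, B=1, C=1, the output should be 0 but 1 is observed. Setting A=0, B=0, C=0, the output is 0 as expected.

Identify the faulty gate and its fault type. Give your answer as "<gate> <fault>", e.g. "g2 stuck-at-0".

g1 stuck-at-1

Fault-free values for test 1 (A=0, B=1, C=1): g1=0, g2=0, g3=1, g4=0, giving Y=0. Observed 1.
Test 1: faults giving observed 1 are {g1 stuck-at-1, g2 stuck-at-1, g3 stuck-at-0, g4 stuck-at-1}.
Test 2 (A=0, B=0, C=0): fault-free g1=1, g2=0, g3=1, g4=0 → 0; observed 0. Eliminates g2 stuck-at-1, g3 stuck-at-0, g4 stuck-at-1.
Only g1 stuck-at-1 is consistent with every test.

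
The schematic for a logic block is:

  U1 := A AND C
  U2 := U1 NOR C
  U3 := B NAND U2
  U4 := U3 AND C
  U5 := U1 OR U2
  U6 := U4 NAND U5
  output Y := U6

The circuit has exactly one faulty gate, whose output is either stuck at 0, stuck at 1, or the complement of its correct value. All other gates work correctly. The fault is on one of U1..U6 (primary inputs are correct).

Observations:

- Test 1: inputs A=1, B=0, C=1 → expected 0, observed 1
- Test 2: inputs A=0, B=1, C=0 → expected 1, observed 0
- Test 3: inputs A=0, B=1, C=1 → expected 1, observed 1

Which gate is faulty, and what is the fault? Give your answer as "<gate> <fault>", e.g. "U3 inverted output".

Fault-free values for test 1 (A=1, B=0, C=1): U1=1, U2=0, U3=1, U4=1, U5=1, U6=0, giving Y=0. Observed 1.
Test 1: faults giving observed 1 are {U1 stuck-at-0, U1 inverted output, U3 stuck-at-0, U3 inverted output, U4 stuck-at-0, U4 inverted output, U5 stuck-at-0, U5 inverted output, U6 stuck-at-1, U6 inverted output}.
Test 2 (A=0, B=1, C=0): fault-free U1=0, U2=1, U3=0, U4=0, U5=1, U6=1 → 1; observed 0. Eliminates U1 stuck-at-0, U1 inverted output, U3 stuck-at-0, U3 inverted output, U4 stuck-at-0, U5 stuck-at-0, U5 inverted output, U6 stuck-at-1.
Test 3 (A=0, B=1, C=1): fault-free U1=0, U2=0, U3=1, U4=1, U5=0, U6=1 → 1; observed 1. Eliminates U6 inverted output.
Only U4 inverted output is consistent with every test.

U4 inverted output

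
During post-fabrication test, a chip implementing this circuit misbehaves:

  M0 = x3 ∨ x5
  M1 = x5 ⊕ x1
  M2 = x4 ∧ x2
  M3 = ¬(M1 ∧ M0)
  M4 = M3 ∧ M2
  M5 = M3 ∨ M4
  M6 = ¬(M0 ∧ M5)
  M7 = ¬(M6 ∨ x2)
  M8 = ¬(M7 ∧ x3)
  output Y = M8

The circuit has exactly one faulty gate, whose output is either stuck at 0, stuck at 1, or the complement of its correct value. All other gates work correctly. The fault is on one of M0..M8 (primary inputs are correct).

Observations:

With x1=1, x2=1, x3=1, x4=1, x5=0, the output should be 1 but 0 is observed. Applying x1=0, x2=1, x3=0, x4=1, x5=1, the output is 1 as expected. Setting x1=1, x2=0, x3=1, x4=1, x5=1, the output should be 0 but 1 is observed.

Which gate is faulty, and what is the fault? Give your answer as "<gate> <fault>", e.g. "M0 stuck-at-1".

Fault-free values for test 1 (x1=1, x2=1, x3=1, x4=1, x5=0): M0=1, M1=1, M2=1, M3=0, M4=0, M5=0, M6=1, M7=0, M8=1, giving Y=1. Observed 0.
Test 1: faults giving observed 0 are {M7 stuck-at-1, M7 inverted output, M8 stuck-at-0, M8 inverted output}.
Test 2 (x1=0, x2=1, x3=0, x4=1, x5=1): fault-free M0=1, M1=1, M2=1, M3=0, M4=0, M5=0, M6=1, M7=0, M8=1 → 1; observed 1. Eliminates M8 stuck-at-0, M8 inverted output.
Test 3 (x1=1, x2=0, x3=1, x4=1, x5=1): fault-free M0=1, M1=0, M2=0, M3=1, M4=0, M5=1, M6=0, M7=1, M8=0 → 0; observed 1. Eliminates M7 stuck-at-1.
Only M7 inverted output is consistent with every test.

M7 inverted output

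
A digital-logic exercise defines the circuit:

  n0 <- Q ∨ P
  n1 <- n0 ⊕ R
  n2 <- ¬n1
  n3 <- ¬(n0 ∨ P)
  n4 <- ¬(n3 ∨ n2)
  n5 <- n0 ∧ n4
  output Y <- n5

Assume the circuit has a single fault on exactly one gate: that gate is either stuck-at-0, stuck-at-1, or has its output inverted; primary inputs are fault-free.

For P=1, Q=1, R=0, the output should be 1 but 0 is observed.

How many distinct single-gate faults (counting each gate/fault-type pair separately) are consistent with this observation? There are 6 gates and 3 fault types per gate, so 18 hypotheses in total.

12

Fault-free: n0=1, n1=1, n2=0, n3=0, n4=1, n5=1 → 1. Observed 0.
  n0: stuck-at-0, inverted output ✓; others ✗
  n1: stuck-at-0, inverted output ✓; others ✗
  n2: stuck-at-1, inverted output ✓; others ✗
  n3: stuck-at-1, inverted output ✓; others ✗
  n4: stuck-at-0, inverted output ✓; others ✗
  n5: stuck-at-0, inverted output ✓; others ✗
Consistent faults: {n0 stuck-at-0, n0 inverted output, n1 stuck-at-0, n1 inverted output, n2 stuck-at-1, n2 inverted output, n3 stuck-at-1, n3 inverted output, n4 stuck-at-0, n4 inverted output, n5 stuck-at-0, n5 inverted output} — 12 in all.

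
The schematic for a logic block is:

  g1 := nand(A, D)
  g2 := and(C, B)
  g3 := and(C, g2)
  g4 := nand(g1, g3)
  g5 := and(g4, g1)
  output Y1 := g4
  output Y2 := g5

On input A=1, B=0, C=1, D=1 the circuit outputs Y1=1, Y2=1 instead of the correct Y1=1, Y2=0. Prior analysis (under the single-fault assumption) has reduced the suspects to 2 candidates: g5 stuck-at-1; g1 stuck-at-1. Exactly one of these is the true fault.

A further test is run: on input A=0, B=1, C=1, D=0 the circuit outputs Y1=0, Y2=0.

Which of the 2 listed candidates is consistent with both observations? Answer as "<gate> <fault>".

Evaluate each candidate on input A=0, B=1, C=1, D=0:
  g5 stuck-at-1: g1=1, g2=1, g3=1, g4=0, g5=1 [stuck-at-1] → Y1=0, Y2=1 — eliminated
  g1 stuck-at-1: g1=1 [stuck-at-1], g2=1, g3=1, g4=0, g5=0 → Y1=0, Y2=0 — matches
Only g1 stuck-at-1 reproduces the observed Y1=0, Y2=0.

g1 stuck-at-1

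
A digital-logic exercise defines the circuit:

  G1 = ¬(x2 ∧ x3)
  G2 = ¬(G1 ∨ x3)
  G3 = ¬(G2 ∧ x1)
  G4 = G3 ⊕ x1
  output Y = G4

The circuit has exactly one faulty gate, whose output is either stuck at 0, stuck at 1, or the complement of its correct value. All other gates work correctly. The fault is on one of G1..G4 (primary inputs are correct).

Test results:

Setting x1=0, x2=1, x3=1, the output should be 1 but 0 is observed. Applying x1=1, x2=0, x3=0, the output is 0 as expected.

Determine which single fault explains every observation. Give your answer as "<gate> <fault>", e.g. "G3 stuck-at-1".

G4 stuck-at-0

Fault-free values for test 1 (x1=0, x2=1, x3=1): G1=0, G2=0, G3=1, G4=1, giving Y=1. Observed 0.
Test 1: faults giving observed 0 are {G3 stuck-at-0, G3 inverted output, G4 stuck-at-0, G4 inverted output}.
Test 2 (x1=1, x2=0, x3=0): fault-free G1=1, G2=0, G3=1, G4=0 → 0; observed 0. Eliminates G3 stuck-at-0, G3 inverted output, G4 inverted output.
Only G4 stuck-at-0 is consistent with every test.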